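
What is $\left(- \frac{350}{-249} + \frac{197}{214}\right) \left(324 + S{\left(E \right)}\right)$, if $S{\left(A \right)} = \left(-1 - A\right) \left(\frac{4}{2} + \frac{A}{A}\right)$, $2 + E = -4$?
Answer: $\frac{14006689}{17762} \approx 788.58$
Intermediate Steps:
$E = -6$ ($E = -2 - 4 = -6$)
$S{\left(A \right)} = -3 - 3 A$ ($S{\left(A \right)} = \left(-1 - A\right) \left(4 \cdot \frac{1}{2} + 1\right) = \left(-1 - A\right) \left(2 + 1\right) = \left(-1 - A\right) 3 = -3 - 3 A$)
$\left(- \frac{350}{-249} + \frac{197}{214}\right) \left(324 + S{\left(E \right)}\right) = \left(- \frac{350}{-249} + \frac{197}{214}\right) \left(324 - -15\right) = \left(\left(-350\right) \left(- \frac{1}{249}\right) + 197 \cdot \frac{1}{214}\right) \left(324 + \left(-3 + 18\right)\right) = \left(\frac{350}{249} + \frac{197}{214}\right) \left(324 + 15\right) = \frac{123953}{53286} \cdot 339 = \frac{14006689}{17762}$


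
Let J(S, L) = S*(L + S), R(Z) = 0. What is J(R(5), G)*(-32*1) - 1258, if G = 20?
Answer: -1258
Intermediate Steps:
J(R(5), G)*(-32*1) - 1258 = (0*(20 + 0))*(-32*1) - 1258 = (0*20)*(-32) - 1258 = 0*(-32) - 1258 = 0 - 1258 = -1258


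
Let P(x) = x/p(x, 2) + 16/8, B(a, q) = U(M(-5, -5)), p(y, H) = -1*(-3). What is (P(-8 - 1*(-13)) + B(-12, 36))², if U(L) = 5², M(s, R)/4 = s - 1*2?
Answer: 7396/9 ≈ 821.78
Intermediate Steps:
p(y, H) = 3
M(s, R) = -8 + 4*s (M(s, R) = 4*(s - 1*2) = 4*(s - 2) = 4*(-2 + s) = -8 + 4*s)
U(L) = 25
B(a, q) = 25
P(x) = 2 + x/3 (P(x) = x/3 + 16/8 = x*(⅓) + 16*(⅛) = x/3 + 2 = 2 + x/3)
(P(-8 - 1*(-13)) + B(-12, 36))² = ((2 + (-8 - 1*(-13))/3) + 25)² = ((2 + (-8 + 13)/3) + 25)² = ((2 + (⅓)*5) + 25)² = ((2 + 5/3) + 25)² = (11/3 + 25)² = (86/3)² = 7396/9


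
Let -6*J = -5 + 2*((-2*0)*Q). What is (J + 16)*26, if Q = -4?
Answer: 1313/3 ≈ 437.67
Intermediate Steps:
J = ⅚ (J = -(-5 + 2*(-2*0*(-4)))/6 = -(-5 + 2*(0*(-4)))/6 = -(-5 + 2*0)/6 = -(-5 + 0)/6 = -⅙*(-5) = ⅚ ≈ 0.83333)
(J + 16)*26 = (⅚ + 16)*26 = (101/6)*26 = 1313/3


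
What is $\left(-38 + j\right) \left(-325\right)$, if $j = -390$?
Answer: $139100$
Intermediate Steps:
$\left(-38 + j\right) \left(-325\right) = \left(-38 - 390\right) \left(-325\right) = \left(-428\right) \left(-325\right) = 139100$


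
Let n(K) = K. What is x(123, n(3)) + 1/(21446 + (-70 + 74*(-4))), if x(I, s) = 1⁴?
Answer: 21081/21080 ≈ 1.0000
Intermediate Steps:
x(I, s) = 1
x(123, n(3)) + 1/(21446 + (-70 + 74*(-4))) = 1 + 1/(21446 + (-70 + 74*(-4))) = 1 + 1/(21446 + (-70 - 296)) = 1 + 1/(21446 - 366) = 1 + 1/21080 = 21081/21080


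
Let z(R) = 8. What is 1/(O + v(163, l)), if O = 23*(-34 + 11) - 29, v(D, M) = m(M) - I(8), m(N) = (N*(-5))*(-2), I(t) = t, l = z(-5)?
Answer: -1/486 ≈ -0.0020576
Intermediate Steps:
l = 8
m(N) = 10*N (m(N) = -5*N*(-2) = 10*N)
v(D, M) = -8 + 10*M (v(D, M) = 10*M - 1*8 = 10*M - 8 = -8 + 10*M)
O = -558 (O = 23*(-23) - 29 = -529 - 29 = -558)
1/(O + v(163, l)) = 1/(-558 + (-8 + 10*8)) = 1/(-558 + (-8 + 80)) = 1/(-558 + 72) = 1/(-486) = -1/486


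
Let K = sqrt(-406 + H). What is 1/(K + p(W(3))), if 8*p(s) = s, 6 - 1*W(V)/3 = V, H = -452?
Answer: 24/18331 - 64*I*sqrt(858)/54993 ≈ 0.0013093 - 0.034089*I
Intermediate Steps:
W(V) = 18 - 3*V
p(s) = s/8
K = I*sqrt(858) (K = sqrt(-406 - 452) = sqrt(-858) = I*sqrt(858) ≈ 29.292*I)
1/(K + p(W(3))) = 1/(I*sqrt(858) + (18 - 3*3)/8) = 1/(I*sqrt(858) + (18 - 9)/8) = 1/(I*sqrt(858) + (1/8)*9) = 1/(I*sqrt(858) + 9/8) = 1/(9/8 + I*sqrt(858))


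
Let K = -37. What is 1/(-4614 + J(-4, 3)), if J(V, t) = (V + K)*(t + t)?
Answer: -1/4860 ≈ -0.00020576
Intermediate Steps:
J(V, t) = 2*t*(-37 + V) (J(V, t) = (V - 37)*(t + t) = (-37 + V)*(2*t) = 2*t*(-37 + V))
1/(-4614 + J(-4, 3)) = 1/(-4614 + 2*3*(-37 - 4)) = 1/(-4614 + 2*3*(-41)) = 1/(-4614 - 246) = 1/(-4860) = -1/4860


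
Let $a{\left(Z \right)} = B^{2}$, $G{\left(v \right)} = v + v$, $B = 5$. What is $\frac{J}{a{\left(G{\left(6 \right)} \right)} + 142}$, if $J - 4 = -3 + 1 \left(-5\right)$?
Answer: $- \frac{4}{167} \approx -0.023952$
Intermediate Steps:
$G{\left(v \right)} = 2 v$
$a{\left(Z \right)} = 25$ ($a{\left(Z \right)} = 5^{2} = 25$)
$J = -4$ ($J = 4 + \left(-3 + 1 \left(-5\right)\right) = 4 - 8 = -4$)
$\frac{J}{a{\left(G{\left(6 \right)} \right)} + 142} = \frac{1}{25 + 142} \left(-4\right) = \frac{1}{167} \left(-4\right) = - \frac{4}{167}$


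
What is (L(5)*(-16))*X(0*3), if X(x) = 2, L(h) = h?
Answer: -160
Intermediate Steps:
(L(5)*(-16))*X(0*3) = (5*(-16))*2 = -80*2 = -160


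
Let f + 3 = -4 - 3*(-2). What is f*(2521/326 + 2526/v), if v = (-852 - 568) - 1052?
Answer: -450703/67156 ≈ -6.7113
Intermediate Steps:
f = -1 (f = -3 + (-4 - 3*(-2)) = -3 + (-4 + 6) = -3 + 2 = -1)
v = -2472 (v = -1420 - 1052 = -2472)
f*(2521/326 + 2526/v) = -(2521/326 + 2526/(-2472)) = -(2521*(1/326) + 2526*(-1/2472)) = -(2521/326 - 421/412) = -1*450703/67156 = -450703/67156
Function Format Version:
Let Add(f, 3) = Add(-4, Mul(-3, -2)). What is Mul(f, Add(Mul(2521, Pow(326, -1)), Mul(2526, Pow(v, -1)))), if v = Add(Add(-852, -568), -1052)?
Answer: Rational(-450703, 67156) ≈ -6.7113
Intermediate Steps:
f = -1 (f = Add(-3, Add(-4, Mul(-3, -2))) = Add(-3, Add(-4, 6)) = Add(-3, 2) = -1)
v = -2472 (v = Add(-1420, -1052) = -2472)
Mul(f, Add(Mul(2521, Pow(326, -1)), Mul(2526, Pow(v, -1)))) = Mul(-1, Add(Mul(2521, Pow(326, -1)), Mul(2526, Pow(-2472, -1)))) = Mul(-1, Add(Mul(2521, Rational(1, 326)), Mul(2526, Rational(-1, 2472)))) = Mul(-1, Add(Rational(2521, 326), Rational(-421, 412))) = Mul(-1, Rational(450703, 67156)) = Rational(-450703, 67156)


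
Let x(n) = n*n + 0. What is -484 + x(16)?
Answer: -228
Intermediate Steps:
x(n) = n² (x(n) = n² + 0 = n²)
-484 + x(16) = -484 + 16² = -484 + 256 = -228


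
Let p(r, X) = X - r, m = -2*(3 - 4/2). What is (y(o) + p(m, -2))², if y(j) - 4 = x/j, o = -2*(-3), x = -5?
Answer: 361/36 ≈ 10.028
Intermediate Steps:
m = -2 (m = -2*(3 - 4*½) = -2*(3 - 2) = -2*1 = -2)
o = 6
y(j) = 4 - 5/j
(y(o) + p(m, -2))² = ((4 - 5/6) + (-2 - 1*(-2)))² = ((4 - 5*⅙) + (-2 + 2))² = ((4 - ⅚) + 0)² = (19/6 + 0)² = (19/6)² = 361/36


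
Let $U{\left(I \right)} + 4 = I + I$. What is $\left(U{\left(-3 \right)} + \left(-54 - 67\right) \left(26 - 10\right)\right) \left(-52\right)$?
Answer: $101192$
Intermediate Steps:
$U{\left(I \right)} = -4 + 2 I$ ($U{\left(I \right)} = -4 + \left(I + I\right) = -4 + 2 I$)
$\left(U{\left(-3 \right)} + \left(-54 - 67\right) \left(26 - 10\right)\right) \left(-52\right) = \left(\left(-4 + 2 \left(-3\right)\right) + \left(-54 - 67\right) \left(26 - 10\right)\right) \left(-52\right) = \left(\left(-4 - 6\right) - 1936\right) \left(-52\right) = \left(-10 - 1936\right) \left(-52\right) = \left(-1946\right) \left(-52\right) = 101192$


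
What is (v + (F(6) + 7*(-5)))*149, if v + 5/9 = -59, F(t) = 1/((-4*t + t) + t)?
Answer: -507643/36 ≈ -14101.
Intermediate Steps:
F(t) = -1/(2*t) (F(t) = 1/(-3*t + t) = 1/(-2*t) = -1/(2*t))
v = -536/9 (v = -5/9 - 59 = -536/9 ≈ -59.556)
(v + (F(6) + 7*(-5)))*149 = (-536/9 + (-½/6 + 7*(-5)))*149 = (-536/9 + (-½*⅙ - 35))*149 = (-536/9 + (-1/12 - 35))*149 = (-536/9 - 421/12)*149 = -3407/36*149 = -507643/36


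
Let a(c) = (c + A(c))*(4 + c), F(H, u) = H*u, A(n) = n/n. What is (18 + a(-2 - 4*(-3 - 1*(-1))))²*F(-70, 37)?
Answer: -20056960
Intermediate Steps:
A(n) = 1
a(c) = (1 + c)*(4 + c) (a(c) = (c + 1)*(4 + c) = (1 + c)*(4 + c))
(18 + a(-2 - 4*(-3 - 1*(-1))))²*F(-70, 37) = (18 + (4 + (-2 - 4*(-3 - 1*(-1)))² + 5*(-2 - 4*(-3 - 1*(-1)))))²*(-70*37) = (18 + (4 + (-2 - 4*(-3 + 1))² + 5*(-2 - 4*(-3 + 1))))²*(-2590) = (18 + (4 + (-2 - 4*(-2))² + 5*(-2 - 4*(-2))))²*(-2590) = (18 + (4 + (-2 + 8)² + 5*(-2 + 8)))²*(-2590) = (18 + (4 + 6² + 5*6))²*(-2590) = (18 + (4 + 36 + 30))²*(-2590) = (18 + 70)²*(-2590) = 88²*(-2590) = 7744*(-2590) = -20056960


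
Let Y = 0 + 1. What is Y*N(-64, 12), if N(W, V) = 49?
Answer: 49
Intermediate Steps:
Y = 1
Y*N(-64, 12) = 1*49 = 49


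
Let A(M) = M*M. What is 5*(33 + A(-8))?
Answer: 485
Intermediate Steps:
A(M) = M²
5*(33 + A(-8)) = 5*(33 + (-8)²) = 5*(33 + 64) = 5*97 = 485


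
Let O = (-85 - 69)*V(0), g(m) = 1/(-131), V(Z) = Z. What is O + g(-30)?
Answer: -1/131 ≈ -0.0076336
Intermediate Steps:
g(m) = -1/131
O = 0 (O = (-85 - 69)*0 = -154*0 = 0)
O + g(-30) = 0 - 1/131 = -1/131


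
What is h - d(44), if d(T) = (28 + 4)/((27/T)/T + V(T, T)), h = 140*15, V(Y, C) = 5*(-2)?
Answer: 40661252/19333 ≈ 2103.2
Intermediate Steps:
V(Y, C) = -10
h = 2100
d(T) = 32/(-10 + 27/T²) (d(T) = (28 + 4)/((27/T)/T - 10) = 32/(27/T² - 10) = 32/(-10 + 27/T²))
h - d(44) = 2100 - 32*44²/(27 - 10*44²) = 2100 - 32*1936/(27 - 10*1936) = 2100 - 32*1936/(27 - 19360) = 2100 - 32*1936/(-19333) = 2100 - 32*1936*(-1)/19333 = 2100 - 1*(-61952/19333) = 2100 + 61952/19333 = 40661252/19333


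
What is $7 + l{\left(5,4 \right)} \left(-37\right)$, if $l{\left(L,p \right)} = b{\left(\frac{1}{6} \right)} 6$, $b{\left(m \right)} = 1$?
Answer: $-215$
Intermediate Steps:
$l{\left(L,p \right)} = 6$ ($l{\left(L,p \right)} = 1 \cdot 6 = 6$)
$7 + l{\left(5,4 \right)} \left(-37\right) = 7 + 6 \left(-37\right) = 7 - 222 = -215$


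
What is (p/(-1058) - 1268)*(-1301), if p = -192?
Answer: 872549476/529 ≈ 1.6494e+6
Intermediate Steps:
(p/(-1058) - 1268)*(-1301) = (-192/(-1058) - 1268)*(-1301) = (-192*(-1/1058) - 1268)*(-1301) = (96/529 - 1268)*(-1301) = -670676/529*(-1301) = 872549476/529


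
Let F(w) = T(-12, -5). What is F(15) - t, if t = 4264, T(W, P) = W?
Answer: -4276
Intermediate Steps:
F(w) = -12
F(15) - t = -12 - 1*4264 = -12 - 4264 = -4276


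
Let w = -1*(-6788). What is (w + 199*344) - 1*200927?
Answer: -125683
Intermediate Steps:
w = 6788
(w + 199*344) - 1*200927 = (6788 + 199*344) - 1*200927 = (6788 + 68456) - 200927 = 75244 - 200927 = -125683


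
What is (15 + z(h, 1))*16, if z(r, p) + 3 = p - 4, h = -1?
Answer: 144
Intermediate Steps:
z(r, p) = -7 + p (z(r, p) = -3 + (p - 4) = -3 + (-4 + p) = -7 + p)
(15 + z(h, 1))*16 = (15 + (-7 + 1))*16 = (15 - 6)*16 = 9*16 = 144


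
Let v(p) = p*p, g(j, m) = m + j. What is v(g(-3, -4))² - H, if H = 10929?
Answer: -8528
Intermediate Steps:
g(j, m) = j + m
v(p) = p²
v(g(-3, -4))² - H = ((-3 - 4)²)² - 1*10929 = ((-7)²)² - 10929 = 49² - 10929 = 2401 - 10929 = -8528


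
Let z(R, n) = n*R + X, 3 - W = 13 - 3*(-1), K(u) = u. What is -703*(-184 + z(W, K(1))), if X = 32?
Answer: 115995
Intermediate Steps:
W = -13 (W = 3 - (13 - 3*(-1)) = 3 - (13 + 3) = 3 - 1*16 = 3 - 16 = -13)
z(R, n) = 32 + R*n (z(R, n) = n*R + 32 = R*n + 32 = 32 + R*n)
-703*(-184 + z(W, K(1))) = -703*(-184 + (32 - 13*1)) = -703*(-184 + (32 - 13)) = -703*(-184 + 19) = -703*(-165) = 115995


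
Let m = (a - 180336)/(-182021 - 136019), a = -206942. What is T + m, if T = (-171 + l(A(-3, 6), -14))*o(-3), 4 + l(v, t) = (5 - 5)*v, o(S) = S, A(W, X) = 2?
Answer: 83679139/159020 ≈ 526.22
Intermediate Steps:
l(v, t) = -4 (l(v, t) = -4 + (5 - 5)*v = -4 + 0*v = -4 + 0 = -4)
T = 525 (T = (-171 - 4)*(-3) = -175*(-3) = 525)
m = 193639/159020 (m = (-206942 - 180336)/(-182021 - 136019) = -387278/(-318040) = -387278*(-1/318040) = 193639/159020 ≈ 1.2177)
T + m = 525 + 193639/159020 = 83679139/159020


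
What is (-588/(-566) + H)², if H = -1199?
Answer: 114936594529/80089 ≈ 1.4351e+6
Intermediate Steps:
(-588/(-566) + H)² = (-588/(-566) - 1199)² = (-588*(-1/566) - 1199)² = (294/283 - 1199)² = (-339023/283)² = 114936594529/80089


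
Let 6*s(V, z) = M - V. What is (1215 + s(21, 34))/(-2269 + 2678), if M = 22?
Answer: 7291/2454 ≈ 2.9711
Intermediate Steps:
s(V, z) = 11/3 - V/6 (s(V, z) = (22 - V)/6 = 11/3 - V/6)
(1215 + s(21, 34))/(-2269 + 2678) = (1215 + (11/3 - ⅙*21))/(-2269 + 2678) = (1215 + (11/3 - 7/2))/409 = (1215 + ⅙)*(1/409) = (7291/6)*(1/409) = 7291/2454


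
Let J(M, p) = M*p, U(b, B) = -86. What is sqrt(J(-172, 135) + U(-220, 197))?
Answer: I*sqrt(23306) ≈ 152.66*I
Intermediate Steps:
sqrt(J(-172, 135) + U(-220, 197)) = sqrt(-172*135 - 86) = sqrt(-23220 - 86) = sqrt(-23306) = I*sqrt(23306)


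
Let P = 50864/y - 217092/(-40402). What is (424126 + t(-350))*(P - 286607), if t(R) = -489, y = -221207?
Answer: -542556059132548211967/4468602607 ≈ -1.2142e+11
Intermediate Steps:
P = 22983631358/4468602607 (P = 50864/(-221207) - 217092/(-40402) = 50864*(-1/221207) - 217092*(-1/40402) = -50864/221207 + 108546/20201 = 22983631358/4468602607 ≈ 5.1434)
(424126 + t(-350))*(P - 286607) = (424126 - 489)*(22983631358/4468602607 - 286607) = 423637*(-1280709803753091/4468602607) = -542556059132548211967/4468602607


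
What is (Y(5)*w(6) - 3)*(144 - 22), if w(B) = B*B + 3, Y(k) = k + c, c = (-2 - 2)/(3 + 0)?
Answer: 17080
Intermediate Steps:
c = -4/3 ≈ -1.3333
Y(k) = -4/3 + k (Y(k) = k - 4/3 = -4/3 + k)
w(B) = 3 + B**2 (w(B) = B**2 + 3 = 3 + B**2)
(Y(5)*w(6) - 3)*(144 - 22) = ((-4/3 + 5)*(3 + 6**2) - 3)*(144 - 22) = (11*(3 + 36)/3 - 3)*122 = ((11/3)*39 - 3)*122 = (143 - 3)*122 = 140*122 = 17080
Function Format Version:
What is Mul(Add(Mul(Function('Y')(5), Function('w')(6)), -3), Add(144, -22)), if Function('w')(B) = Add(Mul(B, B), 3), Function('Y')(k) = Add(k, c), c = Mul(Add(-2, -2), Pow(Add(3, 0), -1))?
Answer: 17080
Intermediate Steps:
c = Rational(-4, 3) (c = Mul(-4, Pow(3, -1)) = Mul(-4, Rational(1, 3)) = Rational(-4, 3) ≈ -1.3333)
Function('Y')(k) = Add(Rational(-4, 3), k) (Function('Y')(k) = Add(k, Rational(-4, 3)) = Add(Rational(-4, 3), k))
Function('w')(B) = Add(3, Pow(B, 2)) (Function('w')(B) = Add(Pow(B, 2), 3) = Add(3, Pow(B, 2)))
Mul(Add(Mul(Function('Y')(5), Function('w')(6)), -3), Add(144, -22)) = Mul(Add(Mul(Add(Rational(-4, 3), 5), Add(3, Pow(6, 2))), -3), Add(144, -22)) = Mul(Add(Mul(Rational(11, 3), Add(3, 36)), -3), 122) = Mul(Add(Mul(Rational(11, 3), 39), -3), 122) = Mul(Add(143, -3), 122) = Mul(140, 122) = 17080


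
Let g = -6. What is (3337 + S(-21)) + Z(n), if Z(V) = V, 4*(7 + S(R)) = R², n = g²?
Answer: 13905/4 ≈ 3476.3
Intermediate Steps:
n = 36 (n = (-6)² = 36)
S(R) = -7 + R²/4
(3337 + S(-21)) + Z(n) = (3337 + (-7 + (¼)*(-21)²)) + 36 = (3337 + (-7 + (¼)*441)) + 36 = (3337 + (-7 + 441/4)) + 36 = (3337 + 413/4) + 36 = 13761/4 + 36 = 13905/4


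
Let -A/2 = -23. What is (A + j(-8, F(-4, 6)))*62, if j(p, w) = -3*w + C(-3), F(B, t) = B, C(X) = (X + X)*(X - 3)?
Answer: 5828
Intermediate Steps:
A = 46 (A = -2*(-23) = 46)
C(X) = 2*X*(-3 + X) (C(X) = (2*X)*(-3 + X) = 2*X*(-3 + X))
j(p, w) = 36 - 3*w (j(p, w) = -3*w + 2*(-3)*(-3 - 3) = -3*w + 2*(-3)*(-6) = -3*w + 36 = 36 - 3*w)
(A + j(-8, F(-4, 6)))*62 = (46 + (36 - 3*(-4)))*62 = (46 + (36 + 12))*62 = (46 + 48)*62 = 94*62 = 5828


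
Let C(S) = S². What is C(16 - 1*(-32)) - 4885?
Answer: -2581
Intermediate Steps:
C(16 - 1*(-32)) - 4885 = (16 - 1*(-32))² - 4885 = (16 + 32)² - 4885 = 48² - 4885 = 2304 - 4885 = -2581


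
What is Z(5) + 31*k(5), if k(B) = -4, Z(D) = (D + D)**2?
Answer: -24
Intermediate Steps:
Z(D) = 4*D**2 (Z(D) = (2*D)**2 = 4*D**2)
Z(5) + 31*k(5) = 4*5**2 + 31*(-4) = 4*25 - 124 = 100 - 124 = -24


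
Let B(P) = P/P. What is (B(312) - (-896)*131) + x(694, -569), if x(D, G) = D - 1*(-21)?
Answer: 118092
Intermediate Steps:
B(P) = 1
x(D, G) = 21 + D (x(D, G) = D + 21 = 21 + D)
(B(312) - (-896)*131) + x(694, -569) = (1 - (-896)*131) + (21 + 694) = (1 - 1*(-117376)) + 715 = (1 + 117376) + 715 = 117377 + 715 = 118092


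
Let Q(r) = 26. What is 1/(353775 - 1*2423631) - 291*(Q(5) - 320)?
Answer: 177084460223/2069856 ≈ 85554.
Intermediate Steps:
1/(353775 - 1*2423631) - 291*(Q(5) - 320) = 1/(353775 - 1*2423631) - 291*(26 - 320) = 1/(353775 - 2423631) - 291*(-294) = 1/(-2069856) + 85554 = -1/2069856 + 85554 = 177084460223/2069856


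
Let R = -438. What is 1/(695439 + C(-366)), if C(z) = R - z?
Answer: 1/695367 ≈ 1.4381e-6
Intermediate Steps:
C(z) = -438 - z
1/(695439 + C(-366)) = 1/(695439 + (-438 - 1*(-366))) = 1/(695439 + (-438 + 366)) = 1/(695439 - 72) = 1/695367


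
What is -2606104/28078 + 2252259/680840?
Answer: -855550459579/9558312760 ≈ -89.509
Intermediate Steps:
-2606104/28078 + 2252259/680840 = -2606104*1/28078 + 2252259*(1/680840) = -1303052/14039 + 2252259/680840 = -855550459579/9558312760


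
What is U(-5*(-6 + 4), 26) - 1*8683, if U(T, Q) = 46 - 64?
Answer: -8701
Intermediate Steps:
U(T, Q) = -18
U(-5*(-6 + 4), 26) - 1*8683 = -18 - 1*8683 = -18 - 8683 = -8701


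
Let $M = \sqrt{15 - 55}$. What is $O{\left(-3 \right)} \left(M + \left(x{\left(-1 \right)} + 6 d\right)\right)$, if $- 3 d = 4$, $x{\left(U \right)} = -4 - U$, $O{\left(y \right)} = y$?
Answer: $33 - 6 i \sqrt{10} \approx 33.0 - 18.974 i$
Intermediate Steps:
$d = - \frac{4}{3}$ ($d = \left(- \frac{1}{3}\right) 4 = - \frac{4}{3} \approx -1.3333$)
$M = 2 i \sqrt{10}$ ($M = \sqrt{-40} = 2 i \sqrt{10} \approx 6.3246 i$)
$O{\left(-3 \right)} \left(M + \left(x{\left(-1 \right)} + 6 d\right)\right) = - 3 \left(2 i \sqrt{10} + \left(\left(-4 - -1\right) + 6 \left(- \frac{4}{3}\right)\right)\right) = - 3 \left(2 i \sqrt{10} + \left(\left(-4 + 1\right) - 8\right)\right) = - 3 \left(2 i \sqrt{10} - 11\right) = - 3 \left(-11 + 2 i \sqrt{10}\right) = 33 - 6 i \sqrt{10}$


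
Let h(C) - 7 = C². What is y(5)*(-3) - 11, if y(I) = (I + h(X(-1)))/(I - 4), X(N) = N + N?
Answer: -59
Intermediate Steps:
X(N) = 2*N
h(C) = 7 + C²
y(I) = (11 + I)/(-4 + I) (y(I) = (I + (7 + (2*(-1))²))/(I - 4) = (I + (7 + (-2)²))/(-4 + I) = (I + (7 + 4))/(-4 + I) = (I + 11)/(-4 + I) = (11 + I)/(-4 + I))
y(5)*(-3) - 11 = ((11 + 5)/(-4 + 5))*(-3) - 11 = (16/1)*(-3) - 11 = (1*16)*(-3) - 11 = 16*(-3) - 11 = -48 - 11 = -59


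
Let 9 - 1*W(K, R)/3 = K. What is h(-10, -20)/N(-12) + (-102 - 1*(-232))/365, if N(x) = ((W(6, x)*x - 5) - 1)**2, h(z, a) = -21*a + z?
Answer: 183913/474354 ≈ 0.38771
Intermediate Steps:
W(K, R) = 27 - 3*K
h(z, a) = z - 21*a
N(x) = (-6 + 9*x)**2 (N(x) = (((27 - 3*6)*x - 5) - 1)**2 = (((27 - 18)*x - 5) - 1)**2 = ((9*x - 5) - 1)**2 = ((-5 + 9*x) - 1)**2 = (-6 + 9*x)**2)
h(-10, -20)/N(-12) + (-102 - 1*(-232))/365 = (-10 - 21*(-20))/((9*(-2 + 3*(-12))**2)) + (-102 - 1*(-232))/365 = (-10 + 420)/((9*(-2 - 36)**2)) + (-102 + 232)*(1/365) = 410/((9*(-38)**2)) + 130*(1/365) = 410/((9*1444)) + 26/73 = 410/12996 + 26/73 = 410*(1/12996) + 26/73 = 205/6498 + 26/73 = 183913/474354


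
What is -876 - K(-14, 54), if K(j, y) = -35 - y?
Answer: -787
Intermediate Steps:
-876 - K(-14, 54) = -876 - (-35 - 1*54) = -876 - (-35 - 54) = -876 - 1*(-89) = -876 + 89 = -787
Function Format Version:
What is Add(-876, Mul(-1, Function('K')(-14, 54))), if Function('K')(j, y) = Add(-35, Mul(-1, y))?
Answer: -787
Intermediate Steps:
Add(-876, Mul(-1, Function('K')(-14, 54))) = Add(-876, Mul(-1, Add(-35, Mul(-1, 54)))) = Add(-876, Mul(-1, Add(-35, -54))) = Add(-876, Mul(-1, -89)) = Add(-876, 89) = -787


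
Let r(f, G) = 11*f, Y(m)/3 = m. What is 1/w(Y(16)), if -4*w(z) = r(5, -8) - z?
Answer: -4/7 ≈ -0.57143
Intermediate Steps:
Y(m) = 3*m
w(z) = -55/4 + z/4 (w(z) = -(11*5 - z)/4 = -(55 - z)/4 = -55/4 + z/4)
1/w(Y(16)) = 1/(-55/4 + (3*16)/4) = 1/(-55/4 + (1/4)*48) = 1/(-55/4 + 12) = 1/(-7/4) = -4/7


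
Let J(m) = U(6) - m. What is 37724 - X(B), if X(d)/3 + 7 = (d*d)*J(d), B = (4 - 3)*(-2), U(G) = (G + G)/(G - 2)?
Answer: 37685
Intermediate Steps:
U(G) = 2*G/(-2 + G) (U(G) = (2*G)/(-2 + G) = 2*G/(-2 + G))
J(m) = 3 - m (J(m) = 2*6/(-2 + 6) - m = 2*6/4 - m = 2*6*(1/4) - m = 3 - m)
B = -2 (B = 1*(-2) = -2)
X(d) = -21 + 3*d**2*(3 - d) (X(d) = -21 + 3*((d*d)*(3 - d)) = -21 + 3*(d**2*(3 - d)) = -21 + 3*d**2*(3 - d))
37724 - X(B) = 37724 - (-21 + 3*(-2)**2*(3 - 1*(-2))) = 37724 - (-21 + 3*4*(3 + 2)) = 37724 - (-21 + 3*4*5) = 37724 - (-21 + 60) = 37724 - 1*39 = 37724 - 39 = 37685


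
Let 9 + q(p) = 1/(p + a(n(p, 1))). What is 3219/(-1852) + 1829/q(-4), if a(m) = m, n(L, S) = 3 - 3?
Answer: -13668335/68524 ≈ -199.47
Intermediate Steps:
n(L, S) = 0
q(p) = -9 + 1/p (q(p) = -9 + 1/(p + 0) = -9 + 1/p)
3219/(-1852) + 1829/q(-4) = 3219/(-1852) + 1829/(-9 + 1/(-4)) = 3219*(-1/1852) + 1829/(-9 - 1/4) = -3219/1852 + 1829/(-37/4) = -3219/1852 + 1829*(-4/37) = -3219/1852 - 7316/37 = -13668335/68524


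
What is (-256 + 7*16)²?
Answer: 20736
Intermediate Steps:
(-256 + 7*16)² = (-256 + 112)² = (-144)² = 20736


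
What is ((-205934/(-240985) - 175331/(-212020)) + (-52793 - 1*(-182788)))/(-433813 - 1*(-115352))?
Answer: -120763701946713/295842392590940 ≈ -0.40820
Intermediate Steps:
((-205934/(-240985) - 175331/(-212020)) + (-52793 - 1*(-182788)))/(-433813 - 1*(-115352)) = ((-205934*(-1/240985) - 175331*(-1/212020)) + (-52793 + 182788))/(-433813 + 115352) = ((205934/240985 + 175331/212020) + 129995)/(-318461) = (17182853543/10218727940 + 129995)*(-1/318461) = (1328400721413843/10218727940)*(-1/318461) = -120763701946713/295842392590940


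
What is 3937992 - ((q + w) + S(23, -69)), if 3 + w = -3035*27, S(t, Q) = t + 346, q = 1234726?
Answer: 2784845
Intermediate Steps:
S(t, Q) = 346 + t
w = -81948 (w = -3 - 3035*27 = -3 - 81945 = -81948)
3937992 - ((q + w) + S(23, -69)) = 3937992 - ((1234726 - 81948) + (346 + 23)) = 3937992 - (1152778 + 369) = 3937992 - 1*1153147 = 3937992 - 1153147 = 2784845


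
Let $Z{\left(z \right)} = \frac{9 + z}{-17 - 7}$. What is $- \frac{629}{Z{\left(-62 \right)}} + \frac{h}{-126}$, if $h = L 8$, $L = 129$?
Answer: $- \frac{326132}{1113} \approx -293.02$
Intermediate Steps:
$h = 1032$ ($h = 129 \cdot 8 = 1032$)
$Z{\left(z \right)} = - \frac{3}{8} - \frac{z}{24}$ ($Z{\left(z \right)} = \frac{9 + z}{-24} = \left(9 + z\right) \left(- \frac{1}{24}\right) = - \frac{3}{8} - \frac{z}{24}$)
$- \frac{629}{Z{\left(-62 \right)}} + \frac{h}{-126} = - \frac{629}{- \frac{3}{8} - - \frac{31}{12}} + \frac{1032}{-126} = - \frac{629}{- \frac{3}{8} + \frac{31}{12}} + 1032 \left(- \frac{1}{126}\right) = - \frac{629}{\frac{53}{24}} - \frac{172}{21} = \left(-629\right) \frac{24}{53} - \frac{172}{21} = - \frac{15096}{53} - \frac{172}{21} = - \frac{326132}{1113}$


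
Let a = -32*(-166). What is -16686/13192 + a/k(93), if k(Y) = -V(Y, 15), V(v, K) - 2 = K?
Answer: -2069399/6596 ≈ -313.74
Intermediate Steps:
a = 5312
V(v, K) = 2 + K
k(Y) = -17 (k(Y) = -(2 + 15) = -1*17 = -17)
-16686/13192 + a/k(93) = -16686/13192 + 5312/(-17) = -16686*1/13192 + 5312*(-1/17) = -8343/6596 - 5312/17 = -2069399/6596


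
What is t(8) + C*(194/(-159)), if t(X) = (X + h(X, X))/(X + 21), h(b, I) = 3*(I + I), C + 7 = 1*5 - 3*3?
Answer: 70790/4611 ≈ 15.352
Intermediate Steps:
C = -11 (C = -7 + (1*5 - 3*3) = -7 + (5 - 9) = -7 - 4 = -11)
h(b, I) = 6*I (h(b, I) = 3*(2*I) = 6*I)
t(X) = 7*X/(21 + X) (t(X) = (X + 6*X)/(X + 21) = (7*X)/(21 + X) = 7*X/(21 + X))
t(8) + C*(194/(-159)) = 7*8/(21 + 8) - 2134/(-159) = 7*8/29 - 2134*(-1)/159 = 7*8*(1/29) - 11*(-194/159) = 56/29 + 2134/159 = 70790/4611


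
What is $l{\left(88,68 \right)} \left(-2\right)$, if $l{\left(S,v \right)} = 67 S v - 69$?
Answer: $-801718$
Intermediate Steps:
$l{\left(S,v \right)} = -69 + 67 S v$ ($l{\left(S,v \right)} = 67 S v - 69 = -69 + 67 S v$)
$l{\left(88,68 \right)} \left(-2\right) = \left(-69 + 67 \cdot 88 \cdot 68\right) \left(-2\right) = \left(-69 + 400928\right) \left(-2\right) = 400859 \left(-2\right) = -801718$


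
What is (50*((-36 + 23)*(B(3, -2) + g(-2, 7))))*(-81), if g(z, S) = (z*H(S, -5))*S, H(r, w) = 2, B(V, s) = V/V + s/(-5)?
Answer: -1400490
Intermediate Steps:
B(V, s) = 1 - s/5 (B(V, s) = 1 + s*(-1/5) = 1 - s/5)
g(z, S) = 2*S*z (g(z, S) = (z*2)*S = (2*z)*S = 2*S*z)
(50*((-36 + 23)*(B(3, -2) + g(-2, 7))))*(-81) = (50*((-36 + 23)*((1 - 1/5*(-2)) + 2*7*(-2))))*(-81) = (50*(-13*((1 + 2/5) - 28)))*(-81) = (50*(-13*(7/5 - 28)))*(-81) = (50*(-13*(-133/5)))*(-81) = (50*(1729/5))*(-81) = 17290*(-81) = -1400490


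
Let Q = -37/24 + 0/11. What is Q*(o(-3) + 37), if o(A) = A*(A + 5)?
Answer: -1147/24 ≈ -47.792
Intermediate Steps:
Q = -37/24 (Q = -37*1/24 + 0*(1/11) = -37/24 + 0 = -37/24 ≈ -1.5417)
o(A) = A*(5 + A)
Q*(o(-3) + 37) = -37*(-3*(5 - 3) + 37)/24 = -37*(-3*2 + 37)/24 = -37*(-6 + 37)/24 = -37/24*31 = -1147/24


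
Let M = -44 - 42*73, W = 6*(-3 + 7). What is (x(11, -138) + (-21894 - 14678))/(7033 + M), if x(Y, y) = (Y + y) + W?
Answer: -36675/3923 ≈ -9.3487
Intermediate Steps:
W = 24 (W = 6*4 = 24)
x(Y, y) = 24 + Y + y (x(Y, y) = (Y + y) + 24 = 24 + Y + y)
M = -3110 (M = -44 - 3066 = -3110)
(x(11, -138) + (-21894 - 14678))/(7033 + M) = ((24 + 11 - 138) + (-21894 - 14678))/(7033 - 3110) = (-103 - 36572)/3923 = -36675*1/3923 = -36675/3923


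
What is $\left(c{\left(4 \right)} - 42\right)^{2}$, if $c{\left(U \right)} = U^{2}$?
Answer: $676$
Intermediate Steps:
$\left(c{\left(4 \right)} - 42\right)^{2} = \left(4^{2} - 42\right)^{2} = \left(16 - 42\right)^{2} = \left(-26\right)^{2} = 676$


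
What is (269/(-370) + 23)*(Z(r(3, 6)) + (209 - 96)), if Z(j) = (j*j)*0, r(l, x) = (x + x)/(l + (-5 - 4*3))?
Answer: 931233/370 ≈ 2516.8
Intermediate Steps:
r(l, x) = 2*x/(-17 + l) (r(l, x) = (2*x)/(l + (-5 - 12)) = (2*x)/(l - 17) = (2*x)/(-17 + l) = 2*x/(-17 + l))
Z(j) = 0 (Z(j) = j²*0 = 0)
(269/(-370) + 23)*(Z(r(3, 6)) + (209 - 96)) = (269/(-370) + 23)*(0 + (209 - 96)) = (269*(-1/370) + 23)*(0 + 113) = (-269/370 + 23)*113 = (8241/370)*113 = 931233/370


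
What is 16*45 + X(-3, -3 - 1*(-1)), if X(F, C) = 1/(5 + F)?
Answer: 1441/2 ≈ 720.50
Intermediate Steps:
16*45 + X(-3, -3 - 1*(-1)) = 16*45 + 1/(5 - 3) = 720 + 1/2 = 1441/2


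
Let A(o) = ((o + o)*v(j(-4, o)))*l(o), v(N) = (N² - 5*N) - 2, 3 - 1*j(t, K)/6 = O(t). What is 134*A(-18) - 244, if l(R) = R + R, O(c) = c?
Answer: 269526284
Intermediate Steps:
l(R) = 2*R
j(t, K) = 18 - 6*t
v(N) = -2 + N² - 5*N
A(o) = 6208*o² (A(o) = ((o + o)*(-2 + (18 - 6*(-4))² - 5*(18 - 6*(-4))))*(2*o) = ((2*o)*(-2 + (18 + 24)² - 5*(18 + 24)))*(2*o) = ((2*o)*(-2 + 42² - 5*42))*(2*o) = ((2*o)*(-2 + 1764 - 210))*(2*o) = ((2*o)*1552)*(2*o) = (3104*o)*(2*o) = 6208*o²)
134*A(-18) - 244 = 134*(6208*(-18)²) - 244 = 134*(6208*324) - 244 = 134*2011392 - 244 = 269526528 - 244 = 269526284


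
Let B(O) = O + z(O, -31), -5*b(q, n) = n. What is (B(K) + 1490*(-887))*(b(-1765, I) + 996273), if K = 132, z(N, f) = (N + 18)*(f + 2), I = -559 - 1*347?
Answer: -6605734040808/5 ≈ -1.3211e+12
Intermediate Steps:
I = -906 (I = -559 - 347 = -906)
z(N, f) = (2 + f)*(18 + N) (z(N, f) = (18 + N)*(2 + f) = (2 + f)*(18 + N))
b(q, n) = -n/5
B(O) = -522 - 28*O (B(O) = O + (36 + 2*O + 18*(-31) + O*(-31)) = O + (36 + 2*O - 558 - 31*O) = O + (-522 - 29*O) = -522 - 28*O)
(B(K) + 1490*(-887))*(b(-1765, I) + 996273) = ((-522 - 28*132) + 1490*(-887))*(-1/5*(-906) + 996273) = ((-522 - 3696) - 1321630)*(906/5 + 996273) = (-4218 - 1321630)*(4982271/5) = -1325848*4982271/5 = -6605734040808/5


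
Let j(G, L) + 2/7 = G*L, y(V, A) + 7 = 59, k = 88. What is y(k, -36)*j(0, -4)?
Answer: -104/7 ≈ -14.857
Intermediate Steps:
y(V, A) = 52 (y(V, A) = -7 + 59 = 52)
j(G, L) = -2/7 + G*L
y(k, -36)*j(0, -4) = 52*(-2/7 + 0*(-4)) = 52*(-2/7 + 0) = 52*(-2/7) = -104/7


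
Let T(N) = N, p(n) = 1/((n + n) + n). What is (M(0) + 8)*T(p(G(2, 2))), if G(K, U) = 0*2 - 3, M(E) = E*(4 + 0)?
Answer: -8/9 ≈ -0.88889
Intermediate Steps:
M(E) = 4*E (M(E) = E*4 = 4*E)
G(K, U) = -3 (G(K, U) = 0 - 3 = -3)
p(n) = 1/(3*n) (p(n) = 1/(2*n + n) = 1/(3*n))
(M(0) + 8)*T(p(G(2, 2))) = (4*0 + 8)*((1/3)/(-3)) = (0 + 8)*((1/3)*(-1/3)) = 8*(-1/9) = -8/9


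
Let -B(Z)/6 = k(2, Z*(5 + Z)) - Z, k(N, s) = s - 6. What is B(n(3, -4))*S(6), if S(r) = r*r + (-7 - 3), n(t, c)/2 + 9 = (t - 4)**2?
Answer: -29016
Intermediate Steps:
n(t, c) = -18 + 2*(-4 + t)**2 (n(t, c) = -18 + 2*(t - 4)**2 = -18 + 2*(-4 + t)**2)
k(N, s) = -6 + s
S(r) = -10 + r**2 (S(r) = r**2 - 10 = -10 + r**2)
B(Z) = 36 + 6*Z - 6*Z*(5 + Z) (B(Z) = -6*((-6 + Z*(5 + Z)) - Z) = -6*(-6 - Z + Z*(5 + Z)) = 36 + 6*Z - 6*Z*(5 + Z))
B(n(3, -4))*S(6) = (36 + 6*(-18 + 2*(-4 + 3)**2) - 6*(-18 + 2*(-4 + 3)**2)*(5 + (-18 + 2*(-4 + 3)**2)))*(-10 + 6**2) = (36 + 6*(-18 + 2*(-1)**2) - 6*(-18 + 2*(-1)**2)*(5 + (-18 + 2*(-1)**2)))*(-10 + 36) = (36 + 6*(-18 + 2*1) - 6*(-18 + 2*1)*(5 + (-18 + 2*1)))*26 = (36 + 6*(-18 + 2) - 6*(-18 + 2)*(5 + (-18 + 2)))*26 = (36 + 6*(-16) - 6*(-16)*(5 - 16))*26 = (36 - 96 - 6*(-16)*(-11))*26 = (36 - 96 - 1056)*26 = -1116*26 = -29016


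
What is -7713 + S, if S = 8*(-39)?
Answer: -8025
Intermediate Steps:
S = -312
-7713 + S = -7713 - 312 = -8025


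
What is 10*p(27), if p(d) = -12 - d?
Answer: -390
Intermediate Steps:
10*p(27) = 10*(-12 - 1*27) = 10*(-12 - 27) = 10*(-39) = -390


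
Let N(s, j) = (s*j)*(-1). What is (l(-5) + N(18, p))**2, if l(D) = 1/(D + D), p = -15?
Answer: 7284601/100 ≈ 72846.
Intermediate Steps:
l(D) = 1/(2*D)
N(s, j) = -j*s (N(s, j) = (j*s)*(-1) = -j*s)
(l(-5) + N(18, p))**2 = ((1/2)/(-5) - 1*(-15)*18)**2 = ((1/2)*(-1/5) + 270)**2 = (-1/10 + 270)**2 = (2699/10)**2 = 7284601/100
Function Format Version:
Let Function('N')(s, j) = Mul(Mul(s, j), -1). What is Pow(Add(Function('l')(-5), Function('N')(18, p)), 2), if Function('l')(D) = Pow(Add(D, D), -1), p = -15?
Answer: Rational(7284601, 100) ≈ 72846.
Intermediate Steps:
Function('l')(D) = Mul(Rational(1, 2), Pow(D, -1)) (Function('l')(D) = Pow(Mul(2, D), -1) = Mul(Rational(1, 2), Pow(D, -1)))
Function('N')(s, j) = Mul(-1, j, s) (Function('N')(s, j) = Mul(Mul(j, s), -1) = Mul(-1, j, s))
Pow(Add(Function('l')(-5), Function('N')(18, p)), 2) = Pow(Add(Mul(Rational(1, 2), Pow(-5, -1)), Mul(-1, -15, 18)), 2) = Pow(Add(Mul(Rational(1, 2), Rational(-1, 5)), 270), 2) = Pow(Add(Rational(-1, 10), 270), 2) = Pow(Rational(2699, 10), 2) = Rational(7284601, 100)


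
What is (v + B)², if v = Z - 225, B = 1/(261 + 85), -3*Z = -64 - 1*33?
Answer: 39994000225/1077444 ≈ 37119.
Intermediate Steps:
Z = 97/3 (Z = -(-64 - 1*33)/3 = -(-64 - 33)/3 = -⅓*(-97) = 97/3 ≈ 32.333)
B = 1/346 ≈ 0.0028902
v = -578/3 (v = 97/3 - 225 = -578/3 ≈ -192.67)
(v + B)² = (-578/3 + 1/346)² = (-199985/1038)² = 39994000225/1077444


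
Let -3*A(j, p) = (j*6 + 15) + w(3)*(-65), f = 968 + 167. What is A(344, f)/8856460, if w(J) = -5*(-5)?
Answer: -227/13284690 ≈ -1.7087e-5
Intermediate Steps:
f = 1135
w(J) = 25
A(j, p) = 1610/3 - 2*j (A(j, p) = -((j*6 + 15) + 25*(-65))/3 = -((6*j + 15) - 1625)/3 = -((15 + 6*j) - 1625)/3 = -(-1610 + 6*j)/3 = 1610/3 - 2*j)
A(344, f)/8856460 = (1610/3 - 2*344)/8856460 = (1610/3 - 688)*(1/8856460) = -454/3*1/8856460 = -227/13284690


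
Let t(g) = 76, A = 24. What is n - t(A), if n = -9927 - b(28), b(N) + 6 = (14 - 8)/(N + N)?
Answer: -279919/28 ≈ -9997.1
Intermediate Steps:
b(N) = -6 + 3/N (b(N) = -6 + (14 - 8)/(N + N) = -6 + 6/((2*N)) = -6 + 6*(1/(2*N)) = -6 + 3/N)
n = -277791/28 (n = -9927 - (-6 + 3/28) = -9927 - 1*(-165/28) = -9927 + 165/28 = -277791/28 ≈ -9921.1)
n - t(A) = -277791/28 - 1*76 = -277791/28 - 76 = -279919/28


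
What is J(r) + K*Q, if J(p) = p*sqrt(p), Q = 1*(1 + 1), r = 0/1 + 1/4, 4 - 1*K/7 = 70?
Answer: -7391/8 ≈ -923.88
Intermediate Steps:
K = -462 (K = 28 - 7*70 = 28 - 490 = -462)
r = 1/4 (r = 0*1 + 1*(1/4) = 0 + 1/4 = 1/4 ≈ 0.25000)
Q = 2 (Q = 1*2 = 2)
J(p) = p**(3/2)
J(r) + K*Q = (1/4)**(3/2) - 462*2 = 1/8 - 924 = -7391/8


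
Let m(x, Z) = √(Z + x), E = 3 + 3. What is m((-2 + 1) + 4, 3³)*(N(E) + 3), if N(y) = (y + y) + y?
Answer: 21*√30 ≈ 115.02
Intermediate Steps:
E = 6
N(y) = 3*y (N(y) = 2*y + y = 3*y)
m((-2 + 1) + 4, 3³)*(N(E) + 3) = √(3³ + ((-2 + 1) + 4))*(3*6 + 3) = √(27 + (-1 + 4))*(18 + 3) = √(27 + 3)*21 = √30*21 = 21*√30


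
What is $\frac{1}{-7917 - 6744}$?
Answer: $- \frac{1}{14661} \approx -6.8208 \cdot 10^{-5}$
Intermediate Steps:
$\frac{1}{-7917 - 6744} = \frac{1}{-14661} = - \frac{1}{14661}$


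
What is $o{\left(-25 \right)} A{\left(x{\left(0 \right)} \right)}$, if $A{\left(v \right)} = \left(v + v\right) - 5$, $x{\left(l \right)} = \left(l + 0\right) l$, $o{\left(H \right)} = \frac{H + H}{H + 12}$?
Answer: $- \frac{250}{13} \approx -19.231$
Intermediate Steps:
$o{\left(H \right)} = \frac{2 H}{12 + H}$
$x{\left(l \right)} = l^{2}$ ($x{\left(l \right)} = l l = l^{2}$)
$A{\left(v \right)} = -5 + 2 v$ ($A{\left(v \right)} = 2 v - 5 = -5 + 2 v$)
$o{\left(-25 \right)} A{\left(x{\left(0 \right)} \right)} = 2 \left(-25\right) \frac{1}{12 - 25} \left(-5 + 2 \cdot 0^{2}\right) = 2 \left(-25\right) \frac{1}{-13} \left(-5 + 2 \cdot 0\right) = 2 \left(-25\right) \left(- \frac{1}{13}\right) \left(-5 + 0\right) = \frac{50}{13} \left(-5\right) = - \frac{250}{13}$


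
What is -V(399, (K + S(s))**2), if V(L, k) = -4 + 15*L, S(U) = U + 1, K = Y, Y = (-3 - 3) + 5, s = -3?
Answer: -5981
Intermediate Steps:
Y = -1 (Y = -6 + 5 = -1)
K = -1
S(U) = 1 + U
-V(399, (K + S(s))**2) = -(-4 + 15*399) = -(-4 + 5985) = -1*5981 = -5981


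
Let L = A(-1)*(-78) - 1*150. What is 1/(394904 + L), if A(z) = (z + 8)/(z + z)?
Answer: 1/395027 ≈ 2.5315e-6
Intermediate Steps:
A(z) = (8 + z)/(2*z) (A(z) = (8 + z)/((2*z)) = (8 + z)*(1/(2*z)) = (8 + z)/(2*z))
L = 123 (L = ((½)*(8 - 1)/(-1))*(-78) - 1*150 = ((½)*(-1)*7)*(-78) - 150 = -7/2*(-78) - 150 = 273 - 150 = 123)
1/(394904 + L) = 1/(394904 + 123) = 1/395027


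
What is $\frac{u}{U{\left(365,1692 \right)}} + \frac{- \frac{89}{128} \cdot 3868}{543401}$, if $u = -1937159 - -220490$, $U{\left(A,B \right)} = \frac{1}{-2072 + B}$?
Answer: $\frac{11343330159344977}{17388832} \approx 6.5233 \cdot 10^{8}$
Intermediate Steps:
$u = -1716669$ ($u = -1937159 + 220490 = -1716669$)
$\frac{u}{U{\left(365,1692 \right)}} + \frac{- \frac{89}{128} \cdot 3868}{543401} = - \frac{1716669}{\frac{1}{-2072 + 1692}} + \frac{- \frac{89}{128} \cdot 3868}{543401} = - \frac{1716669}{\frac{1}{-380}} + \left(-89\right) \frac{1}{128} \cdot 3868 \cdot \frac{1}{543401} = - \frac{1716669}{- \frac{1}{380}} + \left(- \frac{89}{128}\right) 3868 \cdot \frac{1}{543401} = \left(-1716669\right) \left(-380\right) - \frac{86063}{17388832} = 652334220 - \frac{86063}{17388832} = \frac{11343330159344977}{17388832}$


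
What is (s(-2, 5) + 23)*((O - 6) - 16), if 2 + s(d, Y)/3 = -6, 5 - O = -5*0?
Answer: 17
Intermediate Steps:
O = 5 (O = 5 - (-5)*0 = 5 - 1*0 = 5 + 0 = 5)
s(d, Y) = -24 (s(d, Y) = -6 + 3*(-6) = -6 - 18 = -24)
(s(-2, 5) + 23)*((O - 6) - 16) = (-24 + 23)*((5 - 6) - 16) = -(-1 - 16) = -1*(-17) = 17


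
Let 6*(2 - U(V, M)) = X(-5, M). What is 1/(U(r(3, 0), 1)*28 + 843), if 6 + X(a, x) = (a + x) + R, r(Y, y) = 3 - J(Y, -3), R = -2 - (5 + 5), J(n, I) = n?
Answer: 3/3005 ≈ 0.00099834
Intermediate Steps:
R = -12 (R = -2 - 1*10 = -2 - 10 = -12)
r(Y, y) = 3 - Y
X(a, x) = -18 + a + x (X(a, x) = -6 + ((a + x) - 12) = -6 + (-12 + a + x) = -18 + a + x)
U(V, M) = 35/6 - M/6 (U(V, M) = 2 - (-18 - 5 + M)/6 = 2 - (-23 + M)/6 = 2 + (23/6 - M/6) = 35/6 - M/6)
1/(U(r(3, 0), 1)*28 + 843) = 1/((35/6 - ⅙*1)*28 + 843) = 1/((35/6 - ⅙)*28 + 843) = 1/((17/3)*28 + 843) = 1/(476/3 + 843) = 1/(3005/3) = 3/3005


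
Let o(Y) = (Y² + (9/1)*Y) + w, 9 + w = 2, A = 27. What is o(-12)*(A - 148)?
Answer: -3509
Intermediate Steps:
w = -7 (w = -9 + 2 = -7)
o(Y) = -7 + Y² + 9*Y (o(Y) = (Y² + (9/1)*Y) - 7 = (Y² + (9*1)*Y) - 7 = (Y² + 9*Y) - 7 = -7 + Y² + 9*Y)
o(-12)*(A - 148) = (-7 + (-12)² + 9*(-12))*(27 - 148) = (-7 + 144 - 108)*(-121) = 29*(-121) = -3509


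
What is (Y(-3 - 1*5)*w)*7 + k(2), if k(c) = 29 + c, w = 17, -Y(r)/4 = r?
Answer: 3839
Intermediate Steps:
Y(r) = -4*r
(Y(-3 - 1*5)*w)*7 + k(2) = (-4*(-3 - 1*5)*17)*7 + (29 + 2) = (-4*(-3 - 5)*17)*7 + 31 = (-4*(-8)*17)*7 + 31 = (32*17)*7 + 31 = 544*7 + 31 = 3808 + 31 = 3839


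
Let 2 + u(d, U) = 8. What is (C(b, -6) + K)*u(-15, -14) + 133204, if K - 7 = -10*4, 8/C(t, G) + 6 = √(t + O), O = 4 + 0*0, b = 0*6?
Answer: 132994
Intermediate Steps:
u(d, U) = 6 (u(d, U) = -2 + 8 = 6)
b = 0
O = 4 (O = 4 + 0 = 4)
C(t, G) = 8/(-6 + √(4 + t)) (C(t, G) = 8/(-6 + √(t + 4)) = 8/(-6 + √(4 + t)))
K = -33 (K = 7 - 10*4 = 7 - 40 = -33)
(C(b, -6) + K)*u(-15, -14) + 133204 = (8/(-6 + √(4 + 0)) - 33)*6 + 133204 = (8/(-6 + √4) - 33)*6 + 133204 = (8/(-6 + 2) - 33)*6 + 133204 = (8/(-4) - 33)*6 + 133204 = (8*(-¼) - 33)*6 + 133204 = (-2 - 33)*6 + 133204 = -35*6 + 133204 = -210 + 133204 = 132994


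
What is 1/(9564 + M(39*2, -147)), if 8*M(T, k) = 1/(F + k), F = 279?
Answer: 1056/10099585 ≈ 0.00010456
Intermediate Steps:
M(T, k) = 1/(8*(279 + k))
1/(9564 + M(39*2, -147)) = 1/(9564 + 1/(8*(279 - 147))) = 1/(9564 + (⅛)/132) = 1/(9564 + (⅛)*(1/132)) = 1/(9564 + 1/1056) = 1/(10099585/1056) = 1056/10099585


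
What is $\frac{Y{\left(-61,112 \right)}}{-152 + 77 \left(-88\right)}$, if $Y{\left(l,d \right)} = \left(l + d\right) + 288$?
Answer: $- \frac{339}{6928} \approx -0.048932$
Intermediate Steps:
$Y{\left(l,d \right)} = 288 + d + l$ ($Y{\left(l,d \right)} = \left(d + l\right) + 288 = 288 + d + l$)
$\frac{Y{\left(-61,112 \right)}}{-152 + 77 \left(-88\right)} = \frac{288 + 112 - 61}{-152 + 77 \left(-88\right)} = \frac{339}{-152 - 6776} = \frac{339}{-6928} = 339 \left(- \frac{1}{6928}\right) = - \frac{339}{6928}$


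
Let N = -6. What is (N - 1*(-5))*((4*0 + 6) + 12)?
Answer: -18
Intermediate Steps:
(N - 1*(-5))*((4*0 + 6) + 12) = (-6 - 1*(-5))*((4*0 + 6) + 12) = (-6 + 5)*((0 + 6) + 12) = -(6 + 12) = -1*18 = -18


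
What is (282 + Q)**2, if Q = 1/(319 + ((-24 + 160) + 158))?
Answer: 29882999689/375769 ≈ 79525.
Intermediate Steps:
Q = 1/613 (Q = 1/(319 + (136 + 158)) = 1/(319 + 294) = 1/613 ≈ 0.0016313)
(282 + Q)**2 = (282 + 1/613)**2 = (172867/613)**2 = 29882999689/375769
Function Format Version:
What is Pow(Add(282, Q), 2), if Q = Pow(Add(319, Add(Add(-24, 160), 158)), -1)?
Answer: Rational(29882999689, 375769) ≈ 79525.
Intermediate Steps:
Q = Rational(1, 613) (Q = Pow(Add(319, Add(136, 158)), -1) = Pow(Add(319, 294), -1) = Pow(613, -1) = Rational(1, 613) ≈ 0.0016313)
Pow(Add(282, Q), 2) = Pow(Add(282, Rational(1, 613)), 2) = Pow(Rational(172867, 613), 2) = Rational(29882999689, 375769)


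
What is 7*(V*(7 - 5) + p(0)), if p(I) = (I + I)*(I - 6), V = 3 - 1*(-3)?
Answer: 84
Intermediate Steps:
V = 6 (V = 3 + 3 = 6)
p(I) = 2*I*(-6 + I) (p(I) = (2*I)*(-6 + I) = 2*I*(-6 + I))
7*(V*(7 - 5) + p(0)) = 7*(6*(7 - 5) + 2*0*(-6 + 0)) = 7*(6*2 + 2*0*(-6)) = 7*(12 + 0) = 7*12 = 84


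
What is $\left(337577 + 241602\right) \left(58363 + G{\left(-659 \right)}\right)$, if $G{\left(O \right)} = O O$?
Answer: $285329059276$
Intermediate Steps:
$G{\left(O \right)} = O^{2}$
$\left(337577 + 241602\right) \left(58363 + G{\left(-659 \right)}\right) = \left(337577 + 241602\right) \left(58363 + \left(-659\right)^{2}\right) = 579179 \left(58363 + 434281\right) = 579179 \cdot 492644 = 285329059276$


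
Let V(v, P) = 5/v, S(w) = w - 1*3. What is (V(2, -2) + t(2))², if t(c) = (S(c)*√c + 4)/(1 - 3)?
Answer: ¾ + √2/2 ≈ 1.4571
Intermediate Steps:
S(w) = -3 + w (S(w) = w - 3 = -3 + w)
t(c) = -2 - √c*(-3 + c)/2 (t(c) = ((-3 + c)*√c + 4)/(1 - 3) = (√c*(-3 + c) + 4)/(-2) = (4 + √c*(-3 + c))*(-½) = -2 - √c*(-3 + c)/2)
(V(2, -2) + t(2))² = (5/2 + (-2 + √2*(3 - 1*2)/2))² = (5*(½) + (-2 + √2*(3 - 2)/2))² = (5/2 + (-2 + (½)*√2*1))² = (5/2 + (-2 + √2/2))² = (½ + √2/2)²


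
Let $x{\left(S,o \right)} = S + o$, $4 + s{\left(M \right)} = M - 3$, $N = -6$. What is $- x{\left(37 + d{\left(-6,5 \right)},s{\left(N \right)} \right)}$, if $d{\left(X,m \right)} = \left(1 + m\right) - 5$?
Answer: $-25$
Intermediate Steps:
$d{\left(X,m \right)} = -4 + m$
$s{\left(M \right)} = -7 + M$ ($s{\left(M \right)} = -4 + \left(M - 3\right) = -4 + \left(-3 + M\right) = -7 + M$)
$- x{\left(37 + d{\left(-6,5 \right)},s{\left(N \right)} \right)} = - (\left(37 + \left(-4 + 5\right)\right) - 13) = - (\left(37 + 1\right) - 13) = - (38 - 13) = \left(-1\right) 25 = -25$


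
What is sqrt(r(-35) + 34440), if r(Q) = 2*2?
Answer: 2*sqrt(8611) ≈ 185.59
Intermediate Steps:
r(Q) = 4
sqrt(r(-35) + 34440) = sqrt(4 + 34440) = sqrt(34444) = 2*sqrt(8611)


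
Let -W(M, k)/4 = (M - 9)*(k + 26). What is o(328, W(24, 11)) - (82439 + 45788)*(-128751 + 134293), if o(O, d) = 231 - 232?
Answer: -710634035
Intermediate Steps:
W(M, k) = -4*(-9 + M)*(26 + k) (W(M, k) = -4*(M - 9)*(k + 26) = -4*(-9 + M)*(26 + k))
o(O, d) = -1
o(328, W(24, 11)) - (82439 + 45788)*(-128751 + 134293) = -1 - (82439 + 45788)*(-128751 + 134293) = -1 - 128227*5542 = -1 - 1*710634034 = -1 - 710634034 = -710634035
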